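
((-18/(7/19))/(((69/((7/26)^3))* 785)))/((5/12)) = -8379/198334175 = 0.00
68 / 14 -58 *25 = -10116/7 = -1445.14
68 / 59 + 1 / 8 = 603/472 = 1.28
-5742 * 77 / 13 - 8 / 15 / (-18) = -59688038/1755 = -34010.28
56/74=28/37 = 0.76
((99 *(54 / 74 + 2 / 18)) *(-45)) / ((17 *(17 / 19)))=-2633400/10693 = -246.27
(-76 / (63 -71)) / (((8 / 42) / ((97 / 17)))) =38703/136 = 284.58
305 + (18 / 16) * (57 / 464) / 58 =65665793/215296 = 305.00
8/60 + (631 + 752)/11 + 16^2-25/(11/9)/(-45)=63082/165 = 382.32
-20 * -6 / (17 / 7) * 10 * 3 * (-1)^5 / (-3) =8400/17 = 494.12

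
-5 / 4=-1.25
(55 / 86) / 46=55/3956 = 0.01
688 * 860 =591680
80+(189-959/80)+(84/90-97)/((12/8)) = 138937/720 = 192.97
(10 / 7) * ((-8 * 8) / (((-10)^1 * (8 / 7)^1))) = 8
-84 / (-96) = 7/8 = 0.88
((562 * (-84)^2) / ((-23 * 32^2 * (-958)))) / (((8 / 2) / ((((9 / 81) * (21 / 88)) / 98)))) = 5901/496381952 = 0.00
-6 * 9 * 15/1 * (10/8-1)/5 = -40.50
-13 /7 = -1.86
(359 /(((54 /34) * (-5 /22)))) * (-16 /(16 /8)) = 1074128/135 = 7956.50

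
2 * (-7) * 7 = -98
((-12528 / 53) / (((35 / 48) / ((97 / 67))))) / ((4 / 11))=-160408512/124285 = -1290.65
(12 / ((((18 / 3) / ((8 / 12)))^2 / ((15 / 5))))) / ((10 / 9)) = 2/5 = 0.40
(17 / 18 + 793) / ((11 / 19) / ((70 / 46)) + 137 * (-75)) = -9503515/122987196 = -0.08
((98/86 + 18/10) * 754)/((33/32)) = 15248896/7095 = 2149.25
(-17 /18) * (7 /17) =-7/18 = -0.39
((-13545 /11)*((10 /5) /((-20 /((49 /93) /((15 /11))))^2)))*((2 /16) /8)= -7949711/553536000 = -0.01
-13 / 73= -0.18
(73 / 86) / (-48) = -73/4128 = -0.02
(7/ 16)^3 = 343/4096 = 0.08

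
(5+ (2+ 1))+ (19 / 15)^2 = 9.60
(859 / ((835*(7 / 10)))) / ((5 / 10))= 3436/1169 = 2.94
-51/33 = -17/11 = -1.55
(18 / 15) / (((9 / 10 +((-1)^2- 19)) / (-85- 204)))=20.28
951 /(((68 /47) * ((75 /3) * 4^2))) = 44697/27200 = 1.64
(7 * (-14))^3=-941192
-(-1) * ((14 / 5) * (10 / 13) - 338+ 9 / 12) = -17425/52 = -335.10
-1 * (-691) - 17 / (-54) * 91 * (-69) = -23143/18 = -1285.72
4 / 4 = 1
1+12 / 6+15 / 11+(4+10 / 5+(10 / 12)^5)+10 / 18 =968359/85536 = 11.32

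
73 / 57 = 1.28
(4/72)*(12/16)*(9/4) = 3/32 = 0.09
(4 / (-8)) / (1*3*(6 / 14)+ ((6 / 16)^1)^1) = -28/93 = -0.30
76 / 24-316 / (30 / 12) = -3697/30 = -123.23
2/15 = 0.13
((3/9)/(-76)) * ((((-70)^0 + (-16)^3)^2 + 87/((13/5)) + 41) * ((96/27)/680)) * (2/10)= -12823429/166725 = -76.91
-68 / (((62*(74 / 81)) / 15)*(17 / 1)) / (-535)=243/122729 = 0.00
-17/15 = -1.13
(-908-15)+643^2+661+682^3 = 317627755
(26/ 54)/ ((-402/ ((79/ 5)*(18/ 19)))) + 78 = 4467203/57285 = 77.98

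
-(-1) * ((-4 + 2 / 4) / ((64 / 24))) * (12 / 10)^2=-189/100 = -1.89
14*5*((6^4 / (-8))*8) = -90720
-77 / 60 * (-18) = 231/10 = 23.10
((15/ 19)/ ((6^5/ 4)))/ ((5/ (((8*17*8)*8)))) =1088/1539 = 0.71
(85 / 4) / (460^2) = 17/169280 = 0.00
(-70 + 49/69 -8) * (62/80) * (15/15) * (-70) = 1157261/276 = 4192.97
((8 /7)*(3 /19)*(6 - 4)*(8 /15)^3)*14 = 16384/21375 = 0.77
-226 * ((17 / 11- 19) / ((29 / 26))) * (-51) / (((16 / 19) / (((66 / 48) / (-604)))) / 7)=29892681/8758 = 3413.19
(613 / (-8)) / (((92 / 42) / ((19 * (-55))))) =13452285/368 = 36555.12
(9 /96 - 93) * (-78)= 115947/16 = 7246.69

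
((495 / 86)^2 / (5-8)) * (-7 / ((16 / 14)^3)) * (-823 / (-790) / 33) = 978131385/598306816 = 1.63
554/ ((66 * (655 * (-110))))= -277/2377650 = 0.00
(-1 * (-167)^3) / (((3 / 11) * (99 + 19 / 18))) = 307392558/1801 = 170678.82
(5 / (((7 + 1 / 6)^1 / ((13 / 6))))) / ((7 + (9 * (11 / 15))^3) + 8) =8125/1625916 = 0.00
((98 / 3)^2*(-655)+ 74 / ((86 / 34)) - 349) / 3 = -270620401/1161 = -233092.51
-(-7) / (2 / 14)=49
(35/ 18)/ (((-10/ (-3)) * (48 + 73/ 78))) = 91/7634 = 0.01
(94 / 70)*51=2397/35 = 68.49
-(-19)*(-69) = -1311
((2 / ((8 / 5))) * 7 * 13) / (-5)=-91/4 = -22.75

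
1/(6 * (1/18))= 3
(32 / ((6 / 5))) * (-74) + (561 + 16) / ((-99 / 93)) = -27669/11 = -2515.36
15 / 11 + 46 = 521/11 = 47.36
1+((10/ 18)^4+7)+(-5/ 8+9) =864491/52488 = 16.47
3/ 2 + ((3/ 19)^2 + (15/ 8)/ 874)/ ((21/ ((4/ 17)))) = 5929541/3952228 = 1.50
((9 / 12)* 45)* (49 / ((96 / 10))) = 172.27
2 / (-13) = -2/13 = -0.15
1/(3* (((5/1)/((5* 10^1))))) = 10/3 = 3.33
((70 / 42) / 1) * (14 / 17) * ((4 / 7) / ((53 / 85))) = 200/159 = 1.26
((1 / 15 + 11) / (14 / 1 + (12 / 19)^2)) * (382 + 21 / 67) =153500449/522399 = 293.84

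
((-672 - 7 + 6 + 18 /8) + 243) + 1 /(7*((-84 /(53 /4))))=-1006121/2352 = -427.77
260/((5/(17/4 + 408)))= 21437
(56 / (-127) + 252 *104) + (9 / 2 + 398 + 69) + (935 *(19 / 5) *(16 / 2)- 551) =13856223/254 = 54552.06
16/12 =4/3 = 1.33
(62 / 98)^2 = 961/2401 = 0.40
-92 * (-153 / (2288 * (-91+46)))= -0.14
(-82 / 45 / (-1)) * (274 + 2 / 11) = 247312/495 = 499.62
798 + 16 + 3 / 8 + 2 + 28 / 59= 385553/472 = 816.85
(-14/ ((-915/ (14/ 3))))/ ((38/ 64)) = 6272/52155 = 0.12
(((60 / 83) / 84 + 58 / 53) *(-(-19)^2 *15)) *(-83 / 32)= 183909645/11872 = 15491.04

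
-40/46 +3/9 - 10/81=-1229/1863 = -0.66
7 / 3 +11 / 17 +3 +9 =764/51 = 14.98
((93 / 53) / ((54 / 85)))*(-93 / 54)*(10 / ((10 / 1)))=-4.76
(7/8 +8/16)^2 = 121/64 = 1.89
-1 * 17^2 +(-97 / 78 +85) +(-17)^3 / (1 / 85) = -32589199/78 = -417810.24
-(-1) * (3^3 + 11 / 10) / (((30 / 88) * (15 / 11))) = 68002/1125 = 60.45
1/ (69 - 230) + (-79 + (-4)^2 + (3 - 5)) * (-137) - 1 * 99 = 8805.99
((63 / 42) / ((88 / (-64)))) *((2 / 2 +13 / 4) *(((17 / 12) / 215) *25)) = -1445/1892 = -0.76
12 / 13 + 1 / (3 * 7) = 265/273 = 0.97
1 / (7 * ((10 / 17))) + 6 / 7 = 11/10 = 1.10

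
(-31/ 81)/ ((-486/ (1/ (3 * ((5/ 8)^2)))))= 992/1476225 = 0.00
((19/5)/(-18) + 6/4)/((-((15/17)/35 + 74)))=-6902/396405 = -0.02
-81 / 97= -0.84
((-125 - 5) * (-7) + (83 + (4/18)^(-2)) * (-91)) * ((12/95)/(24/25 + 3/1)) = -169715/627 = -270.68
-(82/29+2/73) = -6044/2117 = -2.85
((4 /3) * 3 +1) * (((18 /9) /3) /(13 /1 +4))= 10/51 = 0.20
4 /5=0.80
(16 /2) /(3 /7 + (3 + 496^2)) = 7/215267 = 0.00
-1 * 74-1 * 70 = -144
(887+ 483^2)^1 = 234176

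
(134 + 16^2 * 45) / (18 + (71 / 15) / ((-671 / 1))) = 117297510/181099 = 647.70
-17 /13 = -1.31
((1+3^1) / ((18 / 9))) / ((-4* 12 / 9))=-3/8 = -0.38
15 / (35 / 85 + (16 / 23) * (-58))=-391/1041 = -0.38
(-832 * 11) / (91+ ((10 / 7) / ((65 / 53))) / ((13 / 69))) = -10826816/114967 = -94.17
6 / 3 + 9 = 11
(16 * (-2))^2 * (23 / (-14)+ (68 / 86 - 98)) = -30468608/301 = -101224.61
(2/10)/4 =0.05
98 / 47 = 2.09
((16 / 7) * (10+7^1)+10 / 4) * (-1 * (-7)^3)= 28371/2 = 14185.50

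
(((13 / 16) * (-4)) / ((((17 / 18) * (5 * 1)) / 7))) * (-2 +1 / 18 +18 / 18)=91/20 = 4.55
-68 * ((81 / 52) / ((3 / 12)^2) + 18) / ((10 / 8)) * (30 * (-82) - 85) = 77253984/13 = 5942614.15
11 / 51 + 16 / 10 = 463/255 = 1.82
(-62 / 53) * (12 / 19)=-744/1007 = -0.74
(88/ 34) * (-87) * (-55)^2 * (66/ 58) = -13176900/17 = -775111.76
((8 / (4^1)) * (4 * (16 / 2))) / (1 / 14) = 896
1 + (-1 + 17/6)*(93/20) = 381/40 = 9.52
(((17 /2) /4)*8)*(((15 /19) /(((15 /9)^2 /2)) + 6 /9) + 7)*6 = 79798/95 = 839.98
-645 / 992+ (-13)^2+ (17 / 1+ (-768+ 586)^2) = 33042875/992 = 33309.35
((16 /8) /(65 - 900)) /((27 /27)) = -2/835 = 0.00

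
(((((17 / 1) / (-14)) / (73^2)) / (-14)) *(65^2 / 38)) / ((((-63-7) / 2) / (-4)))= 14365/69458186 = 0.00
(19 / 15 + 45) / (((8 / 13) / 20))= 4511/3 = 1503.67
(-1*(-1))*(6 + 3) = 9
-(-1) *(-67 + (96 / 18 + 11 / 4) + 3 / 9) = -58.58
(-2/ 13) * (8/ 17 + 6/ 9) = -116/663 = -0.17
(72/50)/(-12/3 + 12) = 9/50 = 0.18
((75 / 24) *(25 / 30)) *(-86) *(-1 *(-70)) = -188125/12 = -15677.08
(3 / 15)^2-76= -1899/25 = -75.96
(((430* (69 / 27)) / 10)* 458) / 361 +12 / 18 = 140.08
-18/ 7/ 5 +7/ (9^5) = -1062637/2066715 = -0.51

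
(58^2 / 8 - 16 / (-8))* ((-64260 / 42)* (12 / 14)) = -3878550/7 = -554078.57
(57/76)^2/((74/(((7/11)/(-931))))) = -9/1732192 = 0.00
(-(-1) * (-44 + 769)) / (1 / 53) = 38425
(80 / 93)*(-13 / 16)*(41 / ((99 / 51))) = -45305/3069 = -14.76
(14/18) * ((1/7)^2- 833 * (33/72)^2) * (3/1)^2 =-4938281/4032 = -1224.77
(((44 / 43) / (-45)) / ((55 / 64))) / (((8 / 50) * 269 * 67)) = -64/6974901 = 0.00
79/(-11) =-7.18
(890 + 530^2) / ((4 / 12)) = 845370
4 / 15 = 0.27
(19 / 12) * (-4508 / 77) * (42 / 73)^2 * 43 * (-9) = 696093804/58619 = 11874.88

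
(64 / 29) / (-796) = -16/5771 = 0.00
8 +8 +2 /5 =82/5 = 16.40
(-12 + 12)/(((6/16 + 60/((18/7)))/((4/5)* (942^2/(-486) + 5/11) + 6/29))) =0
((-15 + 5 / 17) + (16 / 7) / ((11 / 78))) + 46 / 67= 191936/87703 = 2.19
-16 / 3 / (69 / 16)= -256/207 = -1.24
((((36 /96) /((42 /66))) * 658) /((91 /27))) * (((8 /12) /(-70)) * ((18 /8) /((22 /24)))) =-34263/12740 = -2.69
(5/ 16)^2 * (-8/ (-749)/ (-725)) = -1/695072 = 0.00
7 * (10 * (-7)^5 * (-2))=2352980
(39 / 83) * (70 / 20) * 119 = 32487/166 = 195.70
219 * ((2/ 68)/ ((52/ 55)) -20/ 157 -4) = -249009351/277576 = -897.09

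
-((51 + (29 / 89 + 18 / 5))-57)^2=-851929/198025 = -4.30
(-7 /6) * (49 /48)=-343/288 = -1.19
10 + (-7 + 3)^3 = -54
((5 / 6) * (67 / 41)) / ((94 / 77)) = 25795/23124 = 1.12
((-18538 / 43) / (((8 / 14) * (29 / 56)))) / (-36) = 454181/11223 = 40.47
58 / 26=29/13 = 2.23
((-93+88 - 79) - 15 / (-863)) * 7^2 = -4115.15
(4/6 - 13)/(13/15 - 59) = 185/872 = 0.21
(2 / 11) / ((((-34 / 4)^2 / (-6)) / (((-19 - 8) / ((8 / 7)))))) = 1134/3179 = 0.36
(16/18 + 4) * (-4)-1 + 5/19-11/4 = -15761/684 = -23.04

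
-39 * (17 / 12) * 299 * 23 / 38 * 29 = -44074693/152 = -289965.09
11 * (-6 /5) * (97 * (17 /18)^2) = -1142.09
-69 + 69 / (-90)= -69.77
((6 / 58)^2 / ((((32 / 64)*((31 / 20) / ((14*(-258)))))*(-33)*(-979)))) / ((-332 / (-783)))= -2925720/803550473 = 0.00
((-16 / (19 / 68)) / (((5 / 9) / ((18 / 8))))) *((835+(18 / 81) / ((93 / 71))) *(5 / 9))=-190138064/1767 = -107605.02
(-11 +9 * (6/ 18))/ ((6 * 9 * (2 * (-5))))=0.01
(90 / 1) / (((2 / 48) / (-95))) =-205200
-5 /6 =-0.83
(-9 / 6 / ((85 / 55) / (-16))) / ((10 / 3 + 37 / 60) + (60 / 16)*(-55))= -2640/34391 = -0.08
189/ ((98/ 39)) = 1053/14 = 75.21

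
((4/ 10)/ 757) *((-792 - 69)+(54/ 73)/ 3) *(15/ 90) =-4189/55261 = -0.08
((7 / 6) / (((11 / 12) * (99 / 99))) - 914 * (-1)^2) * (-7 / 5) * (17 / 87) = 238952/957 = 249.69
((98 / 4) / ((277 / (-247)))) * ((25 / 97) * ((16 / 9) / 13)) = -0.77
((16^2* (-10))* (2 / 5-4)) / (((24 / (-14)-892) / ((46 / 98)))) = -576/119 = -4.84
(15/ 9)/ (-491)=-5/1473 = 0.00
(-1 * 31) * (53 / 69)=-1643/69 = -23.81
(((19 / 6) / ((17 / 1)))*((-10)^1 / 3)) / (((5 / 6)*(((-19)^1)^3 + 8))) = 38/349401 = 0.00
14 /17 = 0.82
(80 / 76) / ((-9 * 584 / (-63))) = 35/2774 = 0.01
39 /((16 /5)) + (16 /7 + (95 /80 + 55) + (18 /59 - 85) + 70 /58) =-1229061/95816 = -12.83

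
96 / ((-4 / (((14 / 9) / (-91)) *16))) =256/39 = 6.56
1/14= 0.07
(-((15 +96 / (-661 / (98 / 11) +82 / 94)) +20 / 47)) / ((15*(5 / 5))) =-74688001/79363965 = -0.94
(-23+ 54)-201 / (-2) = 263/2 = 131.50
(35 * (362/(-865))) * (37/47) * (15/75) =-93758/40655 = -2.31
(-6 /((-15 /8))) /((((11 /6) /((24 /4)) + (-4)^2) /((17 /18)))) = 0.19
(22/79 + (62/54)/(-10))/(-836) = -3491/17831880 = 0.00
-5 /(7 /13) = -65/7 = -9.29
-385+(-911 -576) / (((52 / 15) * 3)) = -27455/52 = -527.98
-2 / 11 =-0.18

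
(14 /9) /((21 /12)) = 8/9 = 0.89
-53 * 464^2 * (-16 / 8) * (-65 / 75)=-296677888/15 = -19778525.87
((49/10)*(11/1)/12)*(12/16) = 539/160 = 3.37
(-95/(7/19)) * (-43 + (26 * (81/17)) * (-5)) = 20326105/119 = 170807.61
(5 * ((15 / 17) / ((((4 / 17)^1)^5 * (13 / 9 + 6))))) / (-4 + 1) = -18792225/68608 = -273.91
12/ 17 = 0.71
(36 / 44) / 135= 1/165 = 0.01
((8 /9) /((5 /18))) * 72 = 1152/5 = 230.40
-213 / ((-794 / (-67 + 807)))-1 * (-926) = 446432/397 = 1124.51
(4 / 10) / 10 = 1/25 = 0.04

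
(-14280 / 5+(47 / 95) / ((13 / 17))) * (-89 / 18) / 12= 313846129/266760 = 1176.51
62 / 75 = 0.83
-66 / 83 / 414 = -11/5727 = 0.00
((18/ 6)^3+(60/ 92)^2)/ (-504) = -403/7406 = -0.05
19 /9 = 2.11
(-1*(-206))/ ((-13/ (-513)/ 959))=101345202/13 = 7795784.77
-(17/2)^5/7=-1419857/224 = -6338.65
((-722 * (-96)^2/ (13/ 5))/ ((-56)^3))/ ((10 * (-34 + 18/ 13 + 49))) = 2166/24353 = 0.09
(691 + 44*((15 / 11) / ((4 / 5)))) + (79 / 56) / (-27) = 1158113/1512 = 765.95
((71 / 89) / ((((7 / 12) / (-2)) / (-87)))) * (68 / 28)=2520216/4361 = 577.90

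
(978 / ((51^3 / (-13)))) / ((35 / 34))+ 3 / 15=9731/91035 = 0.11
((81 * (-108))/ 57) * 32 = -93312/19 = -4911.16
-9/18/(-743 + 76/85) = 85/126158 = 0.00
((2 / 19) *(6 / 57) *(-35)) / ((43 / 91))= -12740/15523 = -0.82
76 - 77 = -1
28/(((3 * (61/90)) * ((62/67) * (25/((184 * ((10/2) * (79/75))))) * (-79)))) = -345184/47275 = -7.30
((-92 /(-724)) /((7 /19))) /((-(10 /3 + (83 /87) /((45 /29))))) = -58995/675311 = -0.09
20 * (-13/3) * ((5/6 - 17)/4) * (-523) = -183195.28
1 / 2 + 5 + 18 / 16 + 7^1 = 109/8 = 13.62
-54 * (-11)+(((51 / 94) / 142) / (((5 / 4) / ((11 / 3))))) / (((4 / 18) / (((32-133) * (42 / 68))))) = 39433581/66740 = 590.85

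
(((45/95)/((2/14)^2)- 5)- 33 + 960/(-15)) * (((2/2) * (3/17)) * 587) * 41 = -108084897/323 = -334628.16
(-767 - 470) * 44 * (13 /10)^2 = -2299583/25 = -91983.32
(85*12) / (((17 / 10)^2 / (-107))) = -642000/17 = -37764.71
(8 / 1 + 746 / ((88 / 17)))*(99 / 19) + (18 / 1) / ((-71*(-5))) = 21385503/26980 = 792.64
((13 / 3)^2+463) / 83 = 4336/747 = 5.80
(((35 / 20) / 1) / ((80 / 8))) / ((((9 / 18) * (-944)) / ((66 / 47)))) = -231/443680 = 0.00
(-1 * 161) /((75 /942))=-50554/25 = -2022.16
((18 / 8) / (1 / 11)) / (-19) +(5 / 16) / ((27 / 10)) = -4871/4104 = -1.19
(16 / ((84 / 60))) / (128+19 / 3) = 240/2821 = 0.09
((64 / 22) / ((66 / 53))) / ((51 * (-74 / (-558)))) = 26288/76109 = 0.35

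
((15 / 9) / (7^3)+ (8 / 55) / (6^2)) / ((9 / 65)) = 19643/305613 = 0.06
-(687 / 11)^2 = -471969/121 = -3900.57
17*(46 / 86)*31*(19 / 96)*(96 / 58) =230299/2494 = 92.34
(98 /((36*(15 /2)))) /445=49/60075 = 0.00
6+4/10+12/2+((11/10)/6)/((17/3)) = 12.43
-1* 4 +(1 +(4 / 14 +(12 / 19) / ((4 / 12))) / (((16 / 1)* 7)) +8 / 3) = -0.31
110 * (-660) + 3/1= -72597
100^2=10000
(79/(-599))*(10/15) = -0.09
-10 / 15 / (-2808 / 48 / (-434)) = -1736/351 = -4.95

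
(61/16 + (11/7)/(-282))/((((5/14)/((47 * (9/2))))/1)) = 180357/80 = 2254.46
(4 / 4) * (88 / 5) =88/5 = 17.60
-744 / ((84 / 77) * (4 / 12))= -2046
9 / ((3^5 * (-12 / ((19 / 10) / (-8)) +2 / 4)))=38/52353 = 0.00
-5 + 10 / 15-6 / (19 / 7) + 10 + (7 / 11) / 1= 2566/627 = 4.09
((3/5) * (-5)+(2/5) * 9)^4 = 81/625 = 0.13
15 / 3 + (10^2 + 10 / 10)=106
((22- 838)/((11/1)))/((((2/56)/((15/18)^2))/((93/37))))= -1475600/407 = -3625.55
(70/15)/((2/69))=161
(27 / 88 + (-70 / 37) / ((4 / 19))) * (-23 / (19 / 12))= 1950009/15466 = 126.08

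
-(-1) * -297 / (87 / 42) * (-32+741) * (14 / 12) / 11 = -312669/29 = -10781.69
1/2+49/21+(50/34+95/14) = 11.09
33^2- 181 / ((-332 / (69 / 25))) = 9051189/8300 = 1090.50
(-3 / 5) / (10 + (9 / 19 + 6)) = -57/1565 = -0.04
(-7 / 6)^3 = -1.59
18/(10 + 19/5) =30/23 = 1.30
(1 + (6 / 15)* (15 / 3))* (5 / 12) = 5/4 = 1.25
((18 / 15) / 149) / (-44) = -3/16390 = 0.00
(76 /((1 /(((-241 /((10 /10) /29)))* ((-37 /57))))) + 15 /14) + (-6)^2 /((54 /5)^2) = 390994181/1134 = 344792.05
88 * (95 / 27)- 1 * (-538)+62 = 24560/27 = 909.63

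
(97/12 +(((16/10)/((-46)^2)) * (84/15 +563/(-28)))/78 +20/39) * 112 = 165521392/171925 = 962.75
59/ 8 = 7.38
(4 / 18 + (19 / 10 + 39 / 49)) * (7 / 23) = 12869/14490 = 0.89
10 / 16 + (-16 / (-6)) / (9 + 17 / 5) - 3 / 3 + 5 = 4.84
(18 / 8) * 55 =495/4 = 123.75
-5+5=0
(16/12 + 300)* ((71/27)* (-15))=-320920/27 = -11885.93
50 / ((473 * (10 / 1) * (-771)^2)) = 5/281170593 = 0.00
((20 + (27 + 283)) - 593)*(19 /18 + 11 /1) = -57071/18 = -3170.61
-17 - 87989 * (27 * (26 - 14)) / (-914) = 14246449/457 = 31173.85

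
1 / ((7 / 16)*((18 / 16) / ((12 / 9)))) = 512/189 = 2.71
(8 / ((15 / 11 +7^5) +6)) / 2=22/92479 = 0.00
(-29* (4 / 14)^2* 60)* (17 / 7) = -118320/343 = -344.96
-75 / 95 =-15/19 = -0.79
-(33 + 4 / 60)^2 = -246016/225 = -1093.40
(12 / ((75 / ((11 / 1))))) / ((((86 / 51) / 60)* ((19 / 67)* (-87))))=-300696/118465 = -2.54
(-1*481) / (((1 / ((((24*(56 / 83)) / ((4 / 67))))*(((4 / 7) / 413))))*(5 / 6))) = -37125504/171395 = -216.61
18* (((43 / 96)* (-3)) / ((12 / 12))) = -387/16 = -24.19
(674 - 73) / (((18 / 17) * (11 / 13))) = 132821/198 = 670.81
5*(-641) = -3205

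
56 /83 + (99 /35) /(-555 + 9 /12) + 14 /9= 42992486/19321155 = 2.23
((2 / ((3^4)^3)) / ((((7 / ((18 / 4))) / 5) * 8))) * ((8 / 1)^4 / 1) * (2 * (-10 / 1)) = -51200/413343 = -0.12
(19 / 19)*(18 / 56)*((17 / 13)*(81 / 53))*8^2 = 198288/4823 = 41.11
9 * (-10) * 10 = -900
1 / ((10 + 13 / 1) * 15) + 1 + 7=8.00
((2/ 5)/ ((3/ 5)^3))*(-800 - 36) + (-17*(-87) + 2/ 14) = -13042/189 = -69.01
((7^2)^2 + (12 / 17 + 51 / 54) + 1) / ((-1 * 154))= -735517/47124 = -15.61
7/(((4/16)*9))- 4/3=1.78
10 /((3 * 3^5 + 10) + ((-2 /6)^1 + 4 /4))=30/2219 = 0.01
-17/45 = -0.38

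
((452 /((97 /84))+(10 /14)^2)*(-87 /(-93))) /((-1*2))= -54022853/294686 = -183.32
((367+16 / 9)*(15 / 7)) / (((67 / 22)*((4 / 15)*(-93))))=-912725/87234 = -10.46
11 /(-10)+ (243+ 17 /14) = 8509/35 = 243.11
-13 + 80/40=-11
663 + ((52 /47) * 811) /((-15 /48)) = -518947/235 = -2208.29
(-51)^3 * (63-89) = 3448926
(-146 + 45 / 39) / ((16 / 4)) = -1883/52 = -36.21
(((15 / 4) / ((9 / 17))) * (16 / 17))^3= 8000/27 = 296.30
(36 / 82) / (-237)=-6/3239 = 0.00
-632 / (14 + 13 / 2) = -1264/41 = -30.83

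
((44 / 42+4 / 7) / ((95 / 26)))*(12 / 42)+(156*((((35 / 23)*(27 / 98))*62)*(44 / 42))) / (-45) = -30281056/321195 = -94.28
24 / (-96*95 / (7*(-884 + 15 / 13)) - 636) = -160678/4248087 = -0.04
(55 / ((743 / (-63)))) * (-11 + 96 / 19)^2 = -44244585/268223 = -164.95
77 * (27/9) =231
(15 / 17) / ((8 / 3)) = 45/136 = 0.33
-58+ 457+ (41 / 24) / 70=399.02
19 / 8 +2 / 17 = 339/136 = 2.49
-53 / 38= -1.39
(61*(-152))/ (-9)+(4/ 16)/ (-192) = 2373629/2304 = 1030.22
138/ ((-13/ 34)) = -4692/13 = -360.92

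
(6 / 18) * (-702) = -234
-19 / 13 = -1.46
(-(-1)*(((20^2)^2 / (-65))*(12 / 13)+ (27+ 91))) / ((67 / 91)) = -2925.84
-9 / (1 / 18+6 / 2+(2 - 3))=-4.38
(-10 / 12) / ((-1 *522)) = 5/3132 = 0.00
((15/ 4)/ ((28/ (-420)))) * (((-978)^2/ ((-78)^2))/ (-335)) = 1195605/45292 = 26.40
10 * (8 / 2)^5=10240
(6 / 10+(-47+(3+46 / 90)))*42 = -5404/3 = -1801.33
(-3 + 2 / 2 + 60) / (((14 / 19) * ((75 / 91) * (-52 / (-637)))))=350987/300 = 1169.96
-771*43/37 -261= -42810/37 = -1157.03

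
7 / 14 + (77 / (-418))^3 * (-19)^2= -267/152 = -1.76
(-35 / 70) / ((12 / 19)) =-19/24 = -0.79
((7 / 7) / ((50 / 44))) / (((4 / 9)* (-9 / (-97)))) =1067/50 = 21.34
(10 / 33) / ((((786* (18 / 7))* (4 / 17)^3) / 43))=7394065/14940288 = 0.49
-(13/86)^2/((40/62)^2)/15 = -162409/44376000 = 0.00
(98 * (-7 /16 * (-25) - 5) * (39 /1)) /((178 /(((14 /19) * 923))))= 61734855/712 = 86706.26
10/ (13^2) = 10/169 = 0.06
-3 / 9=-1/3 = -0.33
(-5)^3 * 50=-6250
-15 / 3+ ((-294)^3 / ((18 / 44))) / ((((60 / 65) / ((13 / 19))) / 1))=-874838059/19 = -46044108.37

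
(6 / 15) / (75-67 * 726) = -2/242835 = 0.00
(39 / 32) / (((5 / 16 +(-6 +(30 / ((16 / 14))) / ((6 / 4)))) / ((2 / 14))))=13/882 = 0.01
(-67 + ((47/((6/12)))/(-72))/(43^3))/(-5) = 191770931/14311260 = 13.40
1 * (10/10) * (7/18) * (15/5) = 7/6 = 1.17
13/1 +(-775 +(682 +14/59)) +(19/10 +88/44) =-44759/590 = -75.86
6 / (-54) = -1/9 = -0.11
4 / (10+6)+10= 41/4 = 10.25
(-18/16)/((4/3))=-27/32 = -0.84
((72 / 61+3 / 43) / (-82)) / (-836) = 3279/179811896 = 0.00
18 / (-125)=-18/125 = -0.14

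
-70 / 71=-0.99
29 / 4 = 7.25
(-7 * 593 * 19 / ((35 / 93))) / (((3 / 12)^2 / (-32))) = 536489472/5 = 107297894.40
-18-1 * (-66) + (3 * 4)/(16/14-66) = 10854/227 = 47.81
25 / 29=0.86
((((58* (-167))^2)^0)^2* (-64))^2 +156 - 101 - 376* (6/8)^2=7879/2 = 3939.50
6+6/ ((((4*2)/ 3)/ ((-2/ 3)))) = 9/2 = 4.50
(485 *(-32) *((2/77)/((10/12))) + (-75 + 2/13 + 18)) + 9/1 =-531.59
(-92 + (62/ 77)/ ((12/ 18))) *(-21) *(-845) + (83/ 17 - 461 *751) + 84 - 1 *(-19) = -365998428/187 = -1957210.84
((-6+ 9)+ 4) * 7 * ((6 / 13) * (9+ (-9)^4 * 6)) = 11576250/13 = 890480.77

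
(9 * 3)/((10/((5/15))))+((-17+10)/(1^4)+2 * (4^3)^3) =5242819/10 = 524281.90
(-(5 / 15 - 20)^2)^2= 12117361/81 = 149597.05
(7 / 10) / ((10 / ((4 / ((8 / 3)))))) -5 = -979/200 = -4.90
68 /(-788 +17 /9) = -612/7075 = -0.09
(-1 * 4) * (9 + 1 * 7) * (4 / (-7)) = 256/7 = 36.57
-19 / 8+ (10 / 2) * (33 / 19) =959/152 = 6.31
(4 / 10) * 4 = 8/5 = 1.60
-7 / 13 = -0.54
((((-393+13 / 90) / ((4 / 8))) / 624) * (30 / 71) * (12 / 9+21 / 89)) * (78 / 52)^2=-14814583/7886112 = -1.88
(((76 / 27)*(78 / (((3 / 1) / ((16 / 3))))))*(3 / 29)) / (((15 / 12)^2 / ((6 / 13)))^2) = 3.52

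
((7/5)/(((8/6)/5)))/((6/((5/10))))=7/16 = 0.44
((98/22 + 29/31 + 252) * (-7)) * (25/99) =-15359750/33759 = -454.98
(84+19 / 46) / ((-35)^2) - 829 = -46710267/56350 = -828.93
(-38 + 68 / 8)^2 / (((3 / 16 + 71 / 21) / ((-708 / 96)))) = -4312959/2398 = -1798.57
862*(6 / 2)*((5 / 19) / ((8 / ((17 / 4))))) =109905/304 = 361.53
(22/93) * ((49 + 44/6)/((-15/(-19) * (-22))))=-3211/4185 = -0.77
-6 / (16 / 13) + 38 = 265/8 = 33.12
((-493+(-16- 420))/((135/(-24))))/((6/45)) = 3716/3 = 1238.67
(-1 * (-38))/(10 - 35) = -38/25 = -1.52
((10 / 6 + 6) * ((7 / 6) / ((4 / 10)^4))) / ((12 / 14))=704375/1728 = 407.62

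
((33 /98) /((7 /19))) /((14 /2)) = 627/4802 = 0.13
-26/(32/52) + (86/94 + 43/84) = -80585/1974 = -40.82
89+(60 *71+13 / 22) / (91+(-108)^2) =23110023/258610 = 89.36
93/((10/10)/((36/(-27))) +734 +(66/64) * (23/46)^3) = 23808/187745 = 0.13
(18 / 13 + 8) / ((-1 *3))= -122/39 = -3.13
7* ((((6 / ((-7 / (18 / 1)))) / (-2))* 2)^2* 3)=34992/7 = 4998.86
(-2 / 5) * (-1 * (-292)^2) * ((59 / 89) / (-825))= -10061152/367125 = -27.41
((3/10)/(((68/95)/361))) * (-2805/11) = -38581.88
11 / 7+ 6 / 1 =53/7 = 7.57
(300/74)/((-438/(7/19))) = -175/51319 = 0.00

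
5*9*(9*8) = 3240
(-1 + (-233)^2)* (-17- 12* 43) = -28935504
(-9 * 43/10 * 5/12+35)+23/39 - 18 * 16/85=426349/26520 = 16.08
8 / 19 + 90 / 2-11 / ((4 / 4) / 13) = -1854/19 = -97.58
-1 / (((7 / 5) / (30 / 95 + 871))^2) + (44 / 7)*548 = -970109943/2527 = -383897.88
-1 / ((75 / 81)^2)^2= -531441/390625 = -1.36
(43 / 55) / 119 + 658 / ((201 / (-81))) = -116275589/438515 = -265.16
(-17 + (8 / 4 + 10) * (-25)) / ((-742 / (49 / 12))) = 2219/1272 = 1.74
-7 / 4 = -1.75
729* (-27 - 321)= -253692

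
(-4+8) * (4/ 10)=8/5 = 1.60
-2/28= -1/14 = -0.07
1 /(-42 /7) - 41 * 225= -55351/6 = -9225.17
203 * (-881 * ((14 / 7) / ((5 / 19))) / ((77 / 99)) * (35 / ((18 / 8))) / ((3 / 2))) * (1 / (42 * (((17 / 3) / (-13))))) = 50484824/51 = 989898.51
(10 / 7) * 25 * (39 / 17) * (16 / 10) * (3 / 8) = 5850/119 = 49.16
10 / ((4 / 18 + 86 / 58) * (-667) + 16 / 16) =-45/5113 = -0.01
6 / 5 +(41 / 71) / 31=13411/11005 = 1.22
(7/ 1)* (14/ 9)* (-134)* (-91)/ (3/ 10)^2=1475323.46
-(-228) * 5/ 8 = 285/2 = 142.50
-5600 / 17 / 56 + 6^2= 512/17 = 30.12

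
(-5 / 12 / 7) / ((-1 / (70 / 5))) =5/6 = 0.83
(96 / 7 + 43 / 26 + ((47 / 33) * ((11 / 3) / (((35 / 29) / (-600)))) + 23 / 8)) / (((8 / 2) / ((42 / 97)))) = -5630237/20176 = -279.06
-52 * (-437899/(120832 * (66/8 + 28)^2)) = 5692687/39695200 = 0.14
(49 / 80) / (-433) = -49/34640 = 0.00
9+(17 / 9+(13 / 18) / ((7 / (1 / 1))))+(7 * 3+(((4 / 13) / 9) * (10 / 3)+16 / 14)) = 163385/4914 = 33.25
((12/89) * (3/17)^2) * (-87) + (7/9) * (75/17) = 236587/77163 = 3.07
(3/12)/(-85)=-1/340 = 0.00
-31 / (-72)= 31/72 = 0.43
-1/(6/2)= -1/3 = -0.33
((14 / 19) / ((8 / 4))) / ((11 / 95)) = 35/11 = 3.18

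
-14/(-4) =7/2 = 3.50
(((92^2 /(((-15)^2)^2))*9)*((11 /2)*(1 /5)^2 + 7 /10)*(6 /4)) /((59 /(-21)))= -681352/921875 = -0.74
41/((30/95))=779/6 = 129.83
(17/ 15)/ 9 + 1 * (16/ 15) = 161/135 = 1.19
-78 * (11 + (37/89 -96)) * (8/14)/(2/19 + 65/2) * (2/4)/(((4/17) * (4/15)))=237075540/257299 = 921.40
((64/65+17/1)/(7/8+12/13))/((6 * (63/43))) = 28724/25245 = 1.14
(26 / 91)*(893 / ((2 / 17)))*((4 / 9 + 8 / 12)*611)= 92755910/63 = 1472316.03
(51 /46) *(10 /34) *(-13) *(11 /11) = -195/46 = -4.24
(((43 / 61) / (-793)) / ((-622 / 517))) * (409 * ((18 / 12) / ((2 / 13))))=2.95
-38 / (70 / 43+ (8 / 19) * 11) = -15523/2557 = -6.07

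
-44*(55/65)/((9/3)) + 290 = 10826/39 = 277.59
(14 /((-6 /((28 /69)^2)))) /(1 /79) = -433552/14283 = -30.35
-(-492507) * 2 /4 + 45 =246298.50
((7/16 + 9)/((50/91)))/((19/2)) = 13741/7600 = 1.81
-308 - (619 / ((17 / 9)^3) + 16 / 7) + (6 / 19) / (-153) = -788302247/1960287 = -402.14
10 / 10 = 1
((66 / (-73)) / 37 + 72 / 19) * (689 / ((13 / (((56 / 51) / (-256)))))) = -0.86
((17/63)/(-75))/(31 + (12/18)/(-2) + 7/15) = -17/147105 = 0.00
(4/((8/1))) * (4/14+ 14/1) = 50/7 = 7.14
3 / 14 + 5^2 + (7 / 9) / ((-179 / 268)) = 542419/22554 = 24.05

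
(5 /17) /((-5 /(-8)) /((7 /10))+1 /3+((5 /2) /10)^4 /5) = 134400/560677 = 0.24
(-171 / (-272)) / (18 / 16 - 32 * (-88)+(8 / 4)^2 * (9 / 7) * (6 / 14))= 8379/37576018 = 0.00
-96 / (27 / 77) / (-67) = 2464/603 = 4.09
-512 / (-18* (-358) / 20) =-2560/1611 = -1.59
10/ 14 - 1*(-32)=229/7 = 32.71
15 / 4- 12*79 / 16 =-111/2 = -55.50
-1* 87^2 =-7569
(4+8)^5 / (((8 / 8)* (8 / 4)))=124416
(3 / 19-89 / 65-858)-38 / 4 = -2145717/2470 = -868.71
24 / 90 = 4/15 = 0.27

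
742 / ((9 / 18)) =1484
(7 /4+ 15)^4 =20151121/256 = 78715.32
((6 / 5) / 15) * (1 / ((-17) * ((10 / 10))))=-2/425 = 0.00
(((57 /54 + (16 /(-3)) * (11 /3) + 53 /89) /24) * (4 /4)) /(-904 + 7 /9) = 9561/11575696 = 0.00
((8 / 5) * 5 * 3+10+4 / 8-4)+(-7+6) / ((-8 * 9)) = 2197/72 = 30.51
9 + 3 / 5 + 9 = 93/5 = 18.60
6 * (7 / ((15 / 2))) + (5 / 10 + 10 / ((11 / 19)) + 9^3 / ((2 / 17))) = 342093/55 = 6219.87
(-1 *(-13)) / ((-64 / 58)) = -377/32 = -11.78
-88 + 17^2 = 201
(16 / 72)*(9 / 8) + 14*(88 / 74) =2501/148 = 16.90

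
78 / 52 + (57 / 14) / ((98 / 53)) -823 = -1124077/1372 = -819.30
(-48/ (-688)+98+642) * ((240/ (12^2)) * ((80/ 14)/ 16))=795575/1806 = 440.52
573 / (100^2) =573/10000 = 0.06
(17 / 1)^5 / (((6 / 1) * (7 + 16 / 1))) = 10288.82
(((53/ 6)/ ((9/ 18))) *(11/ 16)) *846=82203/8 = 10275.38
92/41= 2.24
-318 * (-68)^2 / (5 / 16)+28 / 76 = -447011293/95 = -4705382.03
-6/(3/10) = -20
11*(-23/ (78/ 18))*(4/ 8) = -759/26 = -29.19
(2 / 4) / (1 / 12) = 6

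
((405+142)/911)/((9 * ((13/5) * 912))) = 2735/97207344 = 0.00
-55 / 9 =-6.11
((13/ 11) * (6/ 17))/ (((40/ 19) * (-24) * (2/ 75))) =-3705/11968 = -0.31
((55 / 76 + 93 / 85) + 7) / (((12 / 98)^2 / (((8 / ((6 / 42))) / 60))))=957377141/1744200 = 548.89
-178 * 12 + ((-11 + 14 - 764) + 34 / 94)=-136142/47 = -2896.64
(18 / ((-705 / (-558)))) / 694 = 1674/81545 = 0.02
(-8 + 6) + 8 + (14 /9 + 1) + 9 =158/9 = 17.56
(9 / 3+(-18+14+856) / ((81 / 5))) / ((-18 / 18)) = -1501/27 = -55.59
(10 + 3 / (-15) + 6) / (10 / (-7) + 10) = 553/300 = 1.84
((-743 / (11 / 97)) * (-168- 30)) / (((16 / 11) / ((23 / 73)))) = 164105667/584 = 281002.85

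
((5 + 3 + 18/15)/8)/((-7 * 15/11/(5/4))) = -253/1680 = -0.15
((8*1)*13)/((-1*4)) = -26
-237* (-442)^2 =-46301268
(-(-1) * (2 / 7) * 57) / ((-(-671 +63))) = 3/112 = 0.03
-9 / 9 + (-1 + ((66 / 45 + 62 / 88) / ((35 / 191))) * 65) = 3548899/4620 = 768.16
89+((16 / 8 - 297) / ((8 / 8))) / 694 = 88.57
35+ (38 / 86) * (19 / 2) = 3371/86 = 39.20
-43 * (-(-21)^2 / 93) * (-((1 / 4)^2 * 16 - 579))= 3653538/31 = 117856.06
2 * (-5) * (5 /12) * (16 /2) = -100/3 = -33.33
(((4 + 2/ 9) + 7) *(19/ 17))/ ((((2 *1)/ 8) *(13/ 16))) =122816/1989 = 61.75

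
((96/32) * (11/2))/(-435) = -11/290 = -0.04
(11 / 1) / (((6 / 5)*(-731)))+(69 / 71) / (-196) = -534007/30517788 = -0.02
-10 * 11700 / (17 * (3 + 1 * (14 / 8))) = -468000/323 = -1448.92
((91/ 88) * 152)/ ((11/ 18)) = 257.21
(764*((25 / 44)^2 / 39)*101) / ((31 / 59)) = 711355625/585156 = 1215.67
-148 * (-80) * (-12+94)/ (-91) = -970880/91 = -10669.01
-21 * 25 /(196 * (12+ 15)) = -25/252 = -0.10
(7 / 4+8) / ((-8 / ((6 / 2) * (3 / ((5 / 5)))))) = -351/32 = -10.97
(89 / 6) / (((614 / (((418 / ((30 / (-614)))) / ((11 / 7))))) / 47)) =-6181.54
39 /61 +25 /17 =2188/1037 = 2.11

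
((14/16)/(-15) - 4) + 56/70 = -391/120 = -3.26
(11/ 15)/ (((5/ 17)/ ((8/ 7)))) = 1496/525 = 2.85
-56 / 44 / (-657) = 14/7227 = 0.00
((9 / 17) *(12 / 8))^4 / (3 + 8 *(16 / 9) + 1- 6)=4782969/146996960 = 0.03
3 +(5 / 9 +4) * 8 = 355/9 = 39.44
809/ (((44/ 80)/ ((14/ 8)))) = 28315/11 = 2574.09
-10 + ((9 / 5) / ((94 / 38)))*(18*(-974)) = -3000322/235 = -12767.33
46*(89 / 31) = 4094/31 = 132.06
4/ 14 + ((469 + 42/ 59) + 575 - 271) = 319661/413 = 774.00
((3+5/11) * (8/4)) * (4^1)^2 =1216/11 = 110.55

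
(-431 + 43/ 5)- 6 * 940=-30312/5 = -6062.40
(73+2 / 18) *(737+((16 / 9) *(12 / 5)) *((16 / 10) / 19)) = 691384946/12825 = 53909.16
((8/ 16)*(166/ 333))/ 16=83/5328 = 0.02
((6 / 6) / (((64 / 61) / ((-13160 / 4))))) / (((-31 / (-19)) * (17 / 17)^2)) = -1906555/992 = -1921.93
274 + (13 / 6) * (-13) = 245.83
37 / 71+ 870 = 61807/71 = 870.52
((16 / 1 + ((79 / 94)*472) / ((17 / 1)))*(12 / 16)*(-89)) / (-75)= 699273/19975 = 35.01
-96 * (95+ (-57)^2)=-321024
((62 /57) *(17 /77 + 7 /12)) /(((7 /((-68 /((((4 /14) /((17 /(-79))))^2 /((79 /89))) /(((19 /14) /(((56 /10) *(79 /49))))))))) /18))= -565805645/48879512 = -11.58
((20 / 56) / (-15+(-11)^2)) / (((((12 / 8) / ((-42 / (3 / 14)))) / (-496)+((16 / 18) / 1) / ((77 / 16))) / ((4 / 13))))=2749824/489965125 = 0.01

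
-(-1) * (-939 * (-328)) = 307992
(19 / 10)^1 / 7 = 19/70 = 0.27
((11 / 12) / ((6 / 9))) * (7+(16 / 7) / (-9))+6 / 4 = 5431/504 = 10.78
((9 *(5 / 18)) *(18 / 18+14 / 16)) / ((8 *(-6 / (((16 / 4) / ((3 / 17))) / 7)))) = -0.32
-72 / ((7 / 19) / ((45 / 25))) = -12312/35 = -351.77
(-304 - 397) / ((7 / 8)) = -5608/7 = -801.14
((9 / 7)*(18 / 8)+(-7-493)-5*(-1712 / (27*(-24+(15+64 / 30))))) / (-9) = 14101313/233604 = 60.36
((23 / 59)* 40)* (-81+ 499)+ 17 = 6534.97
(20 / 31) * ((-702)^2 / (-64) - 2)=-4969.07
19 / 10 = 1.90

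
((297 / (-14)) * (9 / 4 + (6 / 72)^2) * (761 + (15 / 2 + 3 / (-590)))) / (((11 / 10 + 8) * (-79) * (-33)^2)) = 0.05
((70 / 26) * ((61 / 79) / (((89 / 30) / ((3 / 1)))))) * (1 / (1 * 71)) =192150/6489613 = 0.03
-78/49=-1.59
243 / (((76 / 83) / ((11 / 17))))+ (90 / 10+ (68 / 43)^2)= 437691671/2388908 = 183.22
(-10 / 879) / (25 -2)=-10/20217 = 0.00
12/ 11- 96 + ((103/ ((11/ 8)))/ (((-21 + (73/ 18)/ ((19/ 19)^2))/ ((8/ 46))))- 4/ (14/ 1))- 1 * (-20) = -41032146/540155 = -75.96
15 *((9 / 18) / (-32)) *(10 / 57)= -0.04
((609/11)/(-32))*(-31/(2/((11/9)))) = 6293/192 = 32.78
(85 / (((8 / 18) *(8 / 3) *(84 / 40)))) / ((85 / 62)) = 1395/56 = 24.91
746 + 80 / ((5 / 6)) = 842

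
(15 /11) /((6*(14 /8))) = 10/77 = 0.13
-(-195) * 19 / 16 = 3705/16 = 231.56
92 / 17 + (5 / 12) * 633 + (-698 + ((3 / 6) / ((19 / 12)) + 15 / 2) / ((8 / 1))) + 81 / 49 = -426.21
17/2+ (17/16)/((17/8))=9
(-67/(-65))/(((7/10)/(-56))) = -1072/13 = -82.46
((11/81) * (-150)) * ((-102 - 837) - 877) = 998800/27 = 36992.59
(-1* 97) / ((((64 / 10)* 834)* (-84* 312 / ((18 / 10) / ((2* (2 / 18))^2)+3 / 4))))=3007/116573184 = 0.00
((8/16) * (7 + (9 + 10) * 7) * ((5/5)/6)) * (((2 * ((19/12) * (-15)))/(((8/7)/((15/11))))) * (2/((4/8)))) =-116375/44 = -2644.89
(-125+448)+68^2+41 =4988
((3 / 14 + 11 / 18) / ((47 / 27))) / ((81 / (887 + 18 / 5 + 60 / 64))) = 132457/25380 = 5.22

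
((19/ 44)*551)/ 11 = 10469/484 = 21.63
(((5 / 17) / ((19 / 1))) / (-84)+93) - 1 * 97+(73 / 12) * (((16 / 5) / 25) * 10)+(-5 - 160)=-109351129/678300 = -161.21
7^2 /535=49/535 = 0.09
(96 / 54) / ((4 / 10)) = 40/9 = 4.44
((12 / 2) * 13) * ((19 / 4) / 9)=247/6 = 41.17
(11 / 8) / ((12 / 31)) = 341/96 = 3.55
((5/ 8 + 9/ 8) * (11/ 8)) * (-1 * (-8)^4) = -9856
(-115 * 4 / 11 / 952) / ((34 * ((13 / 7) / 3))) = -345/165308 = 0.00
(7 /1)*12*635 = 53340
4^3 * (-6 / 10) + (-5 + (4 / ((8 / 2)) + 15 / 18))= -1247/30 = -41.57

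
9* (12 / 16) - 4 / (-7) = 205/28 = 7.32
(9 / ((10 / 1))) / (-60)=-3/200 = -0.02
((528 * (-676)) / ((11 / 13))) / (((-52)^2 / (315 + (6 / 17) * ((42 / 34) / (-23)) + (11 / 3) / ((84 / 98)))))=-993149066/19941 = -49804.38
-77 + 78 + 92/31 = 123/31 = 3.97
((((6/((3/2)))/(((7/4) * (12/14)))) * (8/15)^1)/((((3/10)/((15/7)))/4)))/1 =2560/63 = 40.63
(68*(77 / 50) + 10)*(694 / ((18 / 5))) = 331732/15 = 22115.47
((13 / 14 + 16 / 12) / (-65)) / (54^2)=-19/1592136 = 0.00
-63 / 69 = -21/23 = -0.91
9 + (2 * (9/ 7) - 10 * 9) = -549/7 = -78.43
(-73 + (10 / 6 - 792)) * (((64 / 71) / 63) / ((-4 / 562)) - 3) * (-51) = -140965190/639 = -220602.80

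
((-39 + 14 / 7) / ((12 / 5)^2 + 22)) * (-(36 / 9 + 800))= 371850/347 = 1071.61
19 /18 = 1.06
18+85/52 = 1021/52 = 19.63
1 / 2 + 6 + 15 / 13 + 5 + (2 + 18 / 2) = 615/26 = 23.65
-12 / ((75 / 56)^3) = -702464/140625 = -5.00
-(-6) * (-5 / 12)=-5/2 = -2.50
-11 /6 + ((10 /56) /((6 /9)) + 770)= 129097/168 = 768.43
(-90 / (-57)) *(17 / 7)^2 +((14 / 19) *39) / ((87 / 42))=625986/26999 = 23.19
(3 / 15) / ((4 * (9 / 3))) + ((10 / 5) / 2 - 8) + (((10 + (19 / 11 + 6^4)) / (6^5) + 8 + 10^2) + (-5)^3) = -3395089/142560 = -23.82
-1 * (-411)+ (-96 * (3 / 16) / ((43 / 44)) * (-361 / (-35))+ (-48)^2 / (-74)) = 10574031/55685 = 189.89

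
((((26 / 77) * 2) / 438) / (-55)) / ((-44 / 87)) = 377/6801410 = 0.00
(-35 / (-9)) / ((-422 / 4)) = -70/1899 = -0.04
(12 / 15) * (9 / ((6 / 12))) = 72/5 = 14.40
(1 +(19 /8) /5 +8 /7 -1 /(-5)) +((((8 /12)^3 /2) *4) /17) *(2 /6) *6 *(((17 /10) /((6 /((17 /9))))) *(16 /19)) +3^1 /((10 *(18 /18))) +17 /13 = 224709887/50417640 = 4.46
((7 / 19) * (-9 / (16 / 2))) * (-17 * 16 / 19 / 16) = 1071/2888 = 0.37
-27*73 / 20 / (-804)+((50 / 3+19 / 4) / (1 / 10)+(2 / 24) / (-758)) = 435315513/2031440 = 214.29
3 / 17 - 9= -150/17 = -8.82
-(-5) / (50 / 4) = 2/5 = 0.40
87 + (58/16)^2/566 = 3152329/36224 = 87.02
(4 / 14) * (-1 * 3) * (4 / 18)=-0.19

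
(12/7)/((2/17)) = 102/7 = 14.57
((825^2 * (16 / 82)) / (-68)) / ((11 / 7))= -866250/697 = -1242.83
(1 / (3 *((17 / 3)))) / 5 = 1/85 = 0.01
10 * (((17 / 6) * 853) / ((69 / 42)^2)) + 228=14572816/1587 = 9182.62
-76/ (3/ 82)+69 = -6025/3 = -2008.33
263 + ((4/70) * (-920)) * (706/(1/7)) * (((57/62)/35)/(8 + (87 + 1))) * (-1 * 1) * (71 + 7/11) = 63917739/11935 = 5355.49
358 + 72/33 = 3962/11 = 360.18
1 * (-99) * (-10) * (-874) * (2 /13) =-1730520/13 = -133116.92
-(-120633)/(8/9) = 1085697/8 = 135712.12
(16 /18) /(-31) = -8/279 = -0.03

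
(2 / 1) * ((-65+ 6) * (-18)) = 2124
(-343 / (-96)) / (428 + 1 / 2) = 343/41136 = 0.01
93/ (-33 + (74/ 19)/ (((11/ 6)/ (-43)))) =-6479/8663 = -0.75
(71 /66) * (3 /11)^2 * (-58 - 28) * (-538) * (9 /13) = 2563.02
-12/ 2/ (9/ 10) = -20/3 = -6.67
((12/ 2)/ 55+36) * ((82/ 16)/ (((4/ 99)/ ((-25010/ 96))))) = -305469639/256 = -1193240.78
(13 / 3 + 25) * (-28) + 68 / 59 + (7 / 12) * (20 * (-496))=-389804/59 = -6606.85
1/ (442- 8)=1/434 = 0.00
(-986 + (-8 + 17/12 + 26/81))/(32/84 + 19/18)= -690.75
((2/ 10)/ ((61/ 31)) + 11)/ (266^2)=1693/10790290 = 0.00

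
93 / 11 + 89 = 1072/11 = 97.45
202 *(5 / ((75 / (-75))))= -1010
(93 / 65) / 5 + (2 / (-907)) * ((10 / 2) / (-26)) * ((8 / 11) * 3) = 0.29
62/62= 1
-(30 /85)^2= -0.12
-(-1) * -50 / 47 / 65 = -10/611 = -0.02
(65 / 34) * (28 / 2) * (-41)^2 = 764855/17 = 44991.47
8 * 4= 32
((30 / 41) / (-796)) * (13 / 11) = -195/179498 = 0.00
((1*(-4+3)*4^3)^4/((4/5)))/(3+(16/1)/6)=62914560/17 = 3700856.47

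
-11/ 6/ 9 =-11/54 = -0.20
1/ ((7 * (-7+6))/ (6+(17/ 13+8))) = -199/91 = -2.19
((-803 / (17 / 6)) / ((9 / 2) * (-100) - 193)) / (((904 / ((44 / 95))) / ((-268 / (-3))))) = 2367244/117344285 = 0.02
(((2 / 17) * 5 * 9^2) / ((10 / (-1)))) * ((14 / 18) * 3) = -11.12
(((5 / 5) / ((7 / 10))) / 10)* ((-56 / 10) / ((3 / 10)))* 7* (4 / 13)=-224/39 = -5.74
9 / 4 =2.25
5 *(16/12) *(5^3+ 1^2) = 840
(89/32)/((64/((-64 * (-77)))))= 6853/32 = 214.16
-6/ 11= -0.55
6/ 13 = 0.46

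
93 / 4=23.25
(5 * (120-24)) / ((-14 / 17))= -4080/7 = -582.86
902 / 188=451/94 = 4.80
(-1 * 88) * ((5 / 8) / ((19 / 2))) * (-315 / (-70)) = -495/19 = -26.05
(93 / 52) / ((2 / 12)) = 279/26 = 10.73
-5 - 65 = -70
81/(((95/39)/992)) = 3133728/95 = 32986.61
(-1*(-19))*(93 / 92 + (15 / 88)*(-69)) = -413421/2024 = -204.26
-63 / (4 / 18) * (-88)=24948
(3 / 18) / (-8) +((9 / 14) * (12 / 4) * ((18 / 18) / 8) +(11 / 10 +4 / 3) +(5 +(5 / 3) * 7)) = 16229/840 = 19.32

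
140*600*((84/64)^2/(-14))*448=-4630500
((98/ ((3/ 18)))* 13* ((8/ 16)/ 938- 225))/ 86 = -115233027/5762 = -19998.79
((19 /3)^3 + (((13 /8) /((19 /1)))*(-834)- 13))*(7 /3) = 2437687/6156 = 395.99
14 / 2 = 7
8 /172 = 0.05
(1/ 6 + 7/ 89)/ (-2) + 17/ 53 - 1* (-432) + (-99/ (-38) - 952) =-556232575/1075476 = -517.20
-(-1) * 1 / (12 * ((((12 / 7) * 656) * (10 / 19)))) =133/944640 = 0.00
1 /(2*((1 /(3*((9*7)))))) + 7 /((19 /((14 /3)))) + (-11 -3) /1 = 9373/114 = 82.22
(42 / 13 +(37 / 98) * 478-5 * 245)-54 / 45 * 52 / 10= -16682072/15925 = -1047.54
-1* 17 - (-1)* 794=777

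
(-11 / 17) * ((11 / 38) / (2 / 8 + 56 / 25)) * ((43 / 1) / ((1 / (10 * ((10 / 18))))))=-17.97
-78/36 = -13/6 = -2.17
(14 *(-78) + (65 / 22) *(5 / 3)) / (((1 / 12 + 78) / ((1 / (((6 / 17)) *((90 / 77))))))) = -8537893/252990 = -33.75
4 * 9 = 36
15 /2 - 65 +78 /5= -419/10 = -41.90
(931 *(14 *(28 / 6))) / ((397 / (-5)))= -912380/1191 = -766.06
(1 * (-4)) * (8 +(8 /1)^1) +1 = -63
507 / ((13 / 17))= 663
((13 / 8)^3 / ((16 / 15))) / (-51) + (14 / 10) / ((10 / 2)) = 700223/3481600 = 0.20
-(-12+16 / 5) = 44/5 = 8.80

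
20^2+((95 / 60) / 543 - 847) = -2912633/6516 = -447.00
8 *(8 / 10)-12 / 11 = 292/55 = 5.31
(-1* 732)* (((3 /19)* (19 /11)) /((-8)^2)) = -549/176 = -3.12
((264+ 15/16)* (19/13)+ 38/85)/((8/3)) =20561667/141440 = 145.37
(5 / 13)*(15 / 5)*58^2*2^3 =403680/13 = 31052.31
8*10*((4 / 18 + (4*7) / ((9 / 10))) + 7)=3066.67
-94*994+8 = -93428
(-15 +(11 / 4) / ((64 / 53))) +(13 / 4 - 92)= -25977/256 = -101.47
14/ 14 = 1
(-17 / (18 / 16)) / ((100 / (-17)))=578/225 = 2.57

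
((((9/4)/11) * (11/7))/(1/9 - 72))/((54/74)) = -111/18116 = -0.01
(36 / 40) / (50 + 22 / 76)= 57/3185 = 0.02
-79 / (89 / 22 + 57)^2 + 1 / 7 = 19443/159817 = 0.12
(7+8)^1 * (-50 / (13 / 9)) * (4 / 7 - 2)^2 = -1059.65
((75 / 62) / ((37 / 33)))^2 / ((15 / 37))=408375/142228 = 2.87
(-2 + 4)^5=32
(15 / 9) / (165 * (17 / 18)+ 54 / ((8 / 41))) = 20/5191 = 0.00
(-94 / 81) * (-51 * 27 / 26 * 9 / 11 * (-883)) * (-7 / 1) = 44447571/143 = 310822.17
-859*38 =-32642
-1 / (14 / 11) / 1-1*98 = -1383/14 = -98.79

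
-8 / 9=-0.89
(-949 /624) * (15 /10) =-73/32 = -2.28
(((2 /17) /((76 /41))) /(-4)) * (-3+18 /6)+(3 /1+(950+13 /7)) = 6684/7 = 954.86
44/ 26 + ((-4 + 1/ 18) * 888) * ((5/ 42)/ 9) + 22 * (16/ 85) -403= -443.50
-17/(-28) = 17/28 = 0.61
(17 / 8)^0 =1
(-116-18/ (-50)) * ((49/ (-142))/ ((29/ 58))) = 141659/1775 = 79.81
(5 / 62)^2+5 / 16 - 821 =-12618791/15376 = -820.68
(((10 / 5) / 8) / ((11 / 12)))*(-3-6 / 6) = -12/11 = -1.09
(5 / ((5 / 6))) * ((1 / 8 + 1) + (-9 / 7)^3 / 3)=3429/1372 = 2.50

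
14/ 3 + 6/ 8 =65/12 = 5.42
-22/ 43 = -0.51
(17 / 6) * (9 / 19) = 51/38 = 1.34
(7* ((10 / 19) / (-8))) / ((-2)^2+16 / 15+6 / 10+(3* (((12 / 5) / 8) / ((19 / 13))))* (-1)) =-525/5758 = -0.09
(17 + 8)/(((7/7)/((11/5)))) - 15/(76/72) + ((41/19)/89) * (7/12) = 827987/20292 = 40.80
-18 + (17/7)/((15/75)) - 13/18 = -829/126 = -6.58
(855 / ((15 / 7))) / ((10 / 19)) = 7581/10 = 758.10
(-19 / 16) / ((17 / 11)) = -209/272 = -0.77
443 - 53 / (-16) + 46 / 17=122133/272 = 449.02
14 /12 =7/6 = 1.17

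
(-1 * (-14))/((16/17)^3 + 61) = 68782/303789 = 0.23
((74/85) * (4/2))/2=0.87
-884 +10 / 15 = -2650/3 = -883.33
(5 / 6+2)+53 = 335/6 = 55.83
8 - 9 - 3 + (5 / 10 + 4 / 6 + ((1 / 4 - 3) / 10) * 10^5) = -27502.83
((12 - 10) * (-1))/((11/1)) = -2/11 = -0.18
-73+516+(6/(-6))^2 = 444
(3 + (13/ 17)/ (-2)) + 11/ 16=899/272 = 3.31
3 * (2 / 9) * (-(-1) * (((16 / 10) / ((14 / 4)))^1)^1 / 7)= 32/735 = 0.04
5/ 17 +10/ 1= 10.29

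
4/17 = 0.24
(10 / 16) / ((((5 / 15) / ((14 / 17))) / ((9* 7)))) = 97.28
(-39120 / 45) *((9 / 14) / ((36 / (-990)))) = 107580/7 = 15368.57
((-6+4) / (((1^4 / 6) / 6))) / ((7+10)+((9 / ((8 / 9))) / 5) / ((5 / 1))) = -14400/3481 = -4.14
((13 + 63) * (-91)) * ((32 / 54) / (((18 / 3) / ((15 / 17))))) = -276640/459 = -602.70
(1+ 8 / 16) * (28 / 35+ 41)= 62.70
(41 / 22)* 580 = 1080.91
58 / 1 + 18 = 76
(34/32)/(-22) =-17/352 = -0.05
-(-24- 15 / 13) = 327/13 = 25.15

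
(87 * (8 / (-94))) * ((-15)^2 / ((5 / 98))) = -1534680/47 = -32652.77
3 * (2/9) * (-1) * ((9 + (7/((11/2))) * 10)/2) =-239/33 = -7.24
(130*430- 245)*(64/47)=3561920/47 = 75785.53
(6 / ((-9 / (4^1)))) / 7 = -8/21 = -0.38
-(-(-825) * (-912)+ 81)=752319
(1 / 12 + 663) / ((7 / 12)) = 7957/7 = 1136.71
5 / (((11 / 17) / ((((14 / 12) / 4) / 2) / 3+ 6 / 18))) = 425/144 = 2.95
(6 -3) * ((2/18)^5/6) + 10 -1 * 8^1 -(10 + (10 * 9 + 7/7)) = -11691701/118098 = -99.00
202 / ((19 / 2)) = 21.26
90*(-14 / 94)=-630/47 = -13.40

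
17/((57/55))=935/57 = 16.40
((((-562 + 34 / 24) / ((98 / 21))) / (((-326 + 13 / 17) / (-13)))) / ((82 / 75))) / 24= -5309525/29016192 = -0.18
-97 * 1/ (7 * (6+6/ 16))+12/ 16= -2033/1428 = -1.42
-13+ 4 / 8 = -25/2 = -12.50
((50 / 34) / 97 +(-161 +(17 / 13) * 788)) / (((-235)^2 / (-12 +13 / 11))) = -11861164/69638725 = -0.17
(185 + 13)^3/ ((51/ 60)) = 155247840/17 = 9132225.88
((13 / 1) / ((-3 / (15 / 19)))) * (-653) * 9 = 382005/19 = 20105.53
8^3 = 512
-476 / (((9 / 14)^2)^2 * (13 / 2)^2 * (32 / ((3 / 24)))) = -285719/1108809 = -0.26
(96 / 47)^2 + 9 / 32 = 4.45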